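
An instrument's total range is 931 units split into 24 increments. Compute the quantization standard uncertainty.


resolution = range / divisions
resolution = 931 / 24 = 38.791667
u_res = resolution / (2*sqrt(3))
u_res = 38.791667 / 3.4641016
u_res = 11.1982

11.1982


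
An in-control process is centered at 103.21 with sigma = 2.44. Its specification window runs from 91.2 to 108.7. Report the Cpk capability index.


Cpu = (USL - mean) / (3*sigma) = (108.7 - 103.21) / (3*2.44) = 0.7500
Cpl = (mean - LSL) / (3*sigma) = (103.21 - 91.2) / (3*2.44) = 1.6407
Cpk = min(Cpu, Cpl) = 0.7500

0.7500


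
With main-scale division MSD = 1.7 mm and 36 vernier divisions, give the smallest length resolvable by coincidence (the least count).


LC = MSD / n_div
= 1.7 / 36
= 0.0472

0.0472


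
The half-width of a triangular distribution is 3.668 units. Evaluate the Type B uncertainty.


u_B = half_width / sqrt(6)
u_B = 3.668 / 2.4494897
u_B = 1.4975

1.4975


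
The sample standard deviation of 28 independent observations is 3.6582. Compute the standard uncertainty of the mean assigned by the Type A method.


u_A = s / sqrt(n)
u_A = 3.6582 / sqrt(28)
u_A = 3.6582 / 5.2915026
u_A = 0.6913

0.6913


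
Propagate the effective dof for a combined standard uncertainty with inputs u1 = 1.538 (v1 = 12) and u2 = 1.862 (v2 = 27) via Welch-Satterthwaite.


uc = sqrt(u1^2 + u2^2) = sqrt(1.538^2 + 1.862^2) = 2.4150545
v_eff = uc^4 / (u1^4/v1 + u2^4/v2)
= 2.4150545^4 / (1.538^4/12 + 1.862^4/27)
= 34.017919 / 0.91147689
v_eff = 37.3218

37.3218


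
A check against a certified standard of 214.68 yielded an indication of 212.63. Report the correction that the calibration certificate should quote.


Correction = standard - reading
= 214.68 - 212.63
= 2.0500

2.0500


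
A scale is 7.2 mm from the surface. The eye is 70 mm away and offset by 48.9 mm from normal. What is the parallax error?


error = h * offset / d
= 7.2 * 48.9 / 70
= 5.0297

5.0297


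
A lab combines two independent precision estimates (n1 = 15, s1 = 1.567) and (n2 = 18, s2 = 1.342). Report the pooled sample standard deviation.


s_p = sqrt(((n1-1)*s1^2 + (n2-1)*s2^2) / (n1+n2-2))
numerator = (15-1)*1.567^2 + (18-1)*1.342^2 = 34.376846 + 30.616388 = 64.993234
denominator = 15 + 18 - 2 = 31
s_p^2 = 64.993234 / 31 = 2.0965559
s_p = sqrt(2.0965559) = 1.4479

1.4479


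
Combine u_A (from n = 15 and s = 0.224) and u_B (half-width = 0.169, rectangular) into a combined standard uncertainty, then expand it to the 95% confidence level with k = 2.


u_A = s / sqrt(n) = 0.224 / sqrt(15) = 0.057836551
u_B = half_width / sqrt(3) = 0.169 / sqrt(3) = 0.097572195
uc = sqrt(u_A^2 + u_B^2) = sqrt(0.057836551^2 + 0.097572195^2) = 0.11342575
U = k * uc = 2 * 0.11342575
U = 0.2269

0.2269


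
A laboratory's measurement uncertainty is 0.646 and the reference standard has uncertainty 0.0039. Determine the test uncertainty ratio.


TUR = u_lab / u_ref
= 0.646 / 0.0039
= 165.6410

165.6410


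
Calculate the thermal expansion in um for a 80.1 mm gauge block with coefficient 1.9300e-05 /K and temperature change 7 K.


dL = L * alpha * dT
= 80.1 * 1.9300e-05 * 7
= 0.0108215 mm
dL_um = 0.0108215 * 1000 = 10.8215 um

10.8215


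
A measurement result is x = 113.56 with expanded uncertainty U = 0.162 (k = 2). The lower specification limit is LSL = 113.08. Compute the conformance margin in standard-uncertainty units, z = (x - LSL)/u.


u = U / k = 0.162 / 2 = 0.081
margin = |LSL - x| = |113.08 - 113.56| = 0.48
z = margin / u = 0.48 / 0.081
z = 5.9259

5.9259


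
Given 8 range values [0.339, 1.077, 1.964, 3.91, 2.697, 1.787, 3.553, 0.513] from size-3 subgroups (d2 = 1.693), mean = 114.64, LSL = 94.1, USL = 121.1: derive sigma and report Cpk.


R_bar = (0.339 + 1.077 + 1.964 + 3.91 + 2.697 + 1.787 + 3.553 + 0.513) / 8 = 1.98
sigma = R_bar / d2 = 1.98 / 1.693 = 1.1695216
Cp = (USL - LSL)/(6*sigma) = (121.1 - 94.1)/(6*1.1695216) = 3.8477
Cpu = (121.1 - 114.64)/(3*1.1695216) = 1.8412
Cpl = (114.64 - 94.1)/(3*1.1695216) = 5.8542
Cpk = min(Cpu, Cpl) = 1.8412

1.8412


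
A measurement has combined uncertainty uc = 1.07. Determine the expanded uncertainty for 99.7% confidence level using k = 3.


U = k * uc
U = 3 * 1.07
U = 3.2100

3.2100


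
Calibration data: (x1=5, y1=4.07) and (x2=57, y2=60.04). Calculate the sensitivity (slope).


slope = (y2 - y1) / (x2 - x1)
= (60.04 - 4.07) / (57 - 5)
= 55.9700 / 52
= 1.0763

1.0763


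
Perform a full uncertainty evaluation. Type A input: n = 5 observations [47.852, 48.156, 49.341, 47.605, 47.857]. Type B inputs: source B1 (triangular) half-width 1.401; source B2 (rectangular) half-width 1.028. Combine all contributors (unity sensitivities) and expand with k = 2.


mean = (47.852 + 48.156 + 49.341 + 47.605 + 47.857) / 5 = 48.1622
s = sqrt(sum((x - mean)^2)/(n-1)) = 0.68728648
u_A = s / sqrt(n) = 0.68728648 / sqrt(5) = 0.30736386
u_B1 = 1.401 / sqrt(6) = 0.57195585
u_B2 = 1.028 / sqrt(3) = 0.59351608
uc = sqrt(0.30736386^2 + 0.57195585^2 + 0.59351608^2) = 0.87969732
U = k * uc = 2 * 0.87969732
U = 1.7594

1.7594


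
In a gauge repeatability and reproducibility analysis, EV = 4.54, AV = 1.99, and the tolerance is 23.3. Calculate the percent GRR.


GRR = sqrt(EV^2 + AV^2) = sqrt(4.54^2 + 1.99^2) = 4.956985
%GRR = GRR / tol * 100 = 4.956985 / 23.3 * 100
%GRR = 21.2746

21.2746


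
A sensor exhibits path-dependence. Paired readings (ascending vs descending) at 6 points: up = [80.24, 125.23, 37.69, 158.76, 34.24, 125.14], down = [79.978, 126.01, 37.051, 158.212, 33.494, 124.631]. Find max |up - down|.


|80.24 - 79.978| = 0.2620
|125.23 - 126.01| = 0.7800
|37.69 - 37.051| = 0.6390
|158.76 - 158.212| = 0.5480
|34.24 - 33.494| = 0.7460
|125.14 - 124.631| = 0.5090
hysteresis = max(diffs) = 0.7800

0.7800


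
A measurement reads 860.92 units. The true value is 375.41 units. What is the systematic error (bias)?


Systematic error = measured - true
= 860.92 - 375.41
= 485.5100

485.5100


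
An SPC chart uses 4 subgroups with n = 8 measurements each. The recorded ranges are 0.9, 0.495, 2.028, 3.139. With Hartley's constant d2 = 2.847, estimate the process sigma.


R_bar = (0.9 + 0.495 + 2.028 + 3.139) / 4
R_bar = 6.562 / 4 = 1.6405
sigma_hat = R_bar / d2 = 1.6405 / 2.847 = 0.5762

0.5762


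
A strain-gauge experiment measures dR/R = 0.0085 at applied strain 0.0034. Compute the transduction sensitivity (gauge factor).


GF = (dR/R) / epsilon
= 0.0085 / 0.0034
= 2.5000

2.5000


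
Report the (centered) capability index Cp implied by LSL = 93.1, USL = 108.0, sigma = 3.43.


Cp = (USL - LSL) / (6 * sigma)
= (108.0 - 93.1) / (6 * 3.43)
= 14.9000 / 20.5800
= 0.7240

0.7240


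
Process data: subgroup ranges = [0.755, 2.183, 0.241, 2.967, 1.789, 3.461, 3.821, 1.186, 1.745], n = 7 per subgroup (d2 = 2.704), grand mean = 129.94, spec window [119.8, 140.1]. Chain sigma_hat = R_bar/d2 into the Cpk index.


R_bar = (0.755 + 2.183 + 0.241 + 2.967 + 1.789 + 3.461 + 3.821 + 1.186 + 1.745) / 9 = 2.0164444
sigma = R_bar / d2 = 2.0164444 / 2.704 = 0.74572648
Cp = (USL - LSL)/(6*sigma) = (140.1 - 119.8)/(6*0.74572648) = 4.5370
Cpu = (140.1 - 129.94)/(3*0.74572648) = 4.5414
Cpl = (129.94 - 119.8)/(3*0.74572648) = 4.5325
Cpk = min(Cpu, Cpl) = 4.5325

4.5325


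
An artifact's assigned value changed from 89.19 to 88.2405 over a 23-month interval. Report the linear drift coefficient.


rate = (v2 - v1) / months
= (88.2405 - 89.19) / 23
= -0.9495 / 23
= -0.0413

-0.0413


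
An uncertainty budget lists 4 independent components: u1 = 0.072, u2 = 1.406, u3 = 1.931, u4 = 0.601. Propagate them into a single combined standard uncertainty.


uc = sqrt(0.072^2 + 1.406^2 + 1.931^2 + 0.601^2)
uc = sqrt(6.071982)
uc = 2.4641

2.4641


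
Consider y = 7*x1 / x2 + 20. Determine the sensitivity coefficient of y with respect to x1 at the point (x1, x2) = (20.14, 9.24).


y = 7*x1 / x2 + 20
dy/dx1 = 7/x2
Evaluate at x2 = 9.24: c1 = 7 / 9.24
c1 = 0.7576

0.7576


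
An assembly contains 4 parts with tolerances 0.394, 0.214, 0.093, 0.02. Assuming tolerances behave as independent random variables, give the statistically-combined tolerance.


RSS = sqrt(0.394^2 + 0.214^2 + 0.093^2 + 0.02^2)
= sqrt(0.210081)
= 0.4583

0.4583


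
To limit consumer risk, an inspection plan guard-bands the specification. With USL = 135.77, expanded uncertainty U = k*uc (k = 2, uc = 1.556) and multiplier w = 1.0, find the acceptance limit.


U = k * uc = 2 * 1.556 = 3.112
guard band g = w * U = 1.0 * 3.112 = 3.112
AL = USL - g = 135.77 - 3.112
AL = 132.6580

132.6580


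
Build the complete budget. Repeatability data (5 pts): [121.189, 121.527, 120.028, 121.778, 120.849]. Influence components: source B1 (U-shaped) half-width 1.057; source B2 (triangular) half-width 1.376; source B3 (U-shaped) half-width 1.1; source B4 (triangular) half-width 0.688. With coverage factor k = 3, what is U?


mean = (121.189 + 121.527 + 120.028 + 121.778 + 120.849) / 5 = 121.0742
s = sqrt(sum((x - mean)^2)/(n-1)) = 0.68168739
u_A = s / sqrt(n) = 0.68168739 / sqrt(5) = 0.30485987
u_B1 = 1.057 / sqrt(2) = 0.74741187
u_B2 = 1.376 / sqrt(6) = 0.56174965
u_B3 = 1.1 / sqrt(2) = 0.77781746
u_B4 = 0.688 / sqrt(6) = 0.28087482
uc = sqrt(0.30485987^2 + 0.74741187^2 + 0.56174965^2 + 0.77781746^2 + 0.28087482^2) = 1.2849192
U = k * uc = 3 * 1.2849192
U = 3.8548

3.8548


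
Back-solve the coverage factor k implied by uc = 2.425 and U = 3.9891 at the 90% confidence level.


k = U / uc
k = 3.9891 / 2.425
k = 1.645

1.645


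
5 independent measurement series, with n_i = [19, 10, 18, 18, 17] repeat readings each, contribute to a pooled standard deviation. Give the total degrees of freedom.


nu = sum_i (n_i - 1)
nu = ((19 - 1) + (10 - 1) + (18 - 1) + (18 - 1) + (17 - 1))
nu = 18 + 9 + 17 + 17 + 16
nu = 77

77


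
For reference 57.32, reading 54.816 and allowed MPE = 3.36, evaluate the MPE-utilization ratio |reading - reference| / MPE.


e = indication - reference = 54.816 - 57.32 = -2.5040
|e| = 2.5040
ratio = |e| / MPE = 2.5040 / 3.36
ratio = 0.7452

0.7452


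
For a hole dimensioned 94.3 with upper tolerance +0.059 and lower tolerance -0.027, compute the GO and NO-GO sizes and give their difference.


GO = nominal - lower_tol (smallest hole = maximum material condition)
GO = 94.3 - 0.027 = 94.273
NO-GO = nominal + upper_tol (largest hole = least material condition)
NO-GO = 94.3 + 0.059 = 94.359
spread = NO-GO - GO = 94.359 - 94.273 = 0.0860

0.0860


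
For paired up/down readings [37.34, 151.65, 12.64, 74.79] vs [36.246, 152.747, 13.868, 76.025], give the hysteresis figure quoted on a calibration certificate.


|37.34 - 36.246| = 1.0940
|151.65 - 152.747| = 1.0970
|12.64 - 13.868| = 1.2280
|74.79 - 76.025| = 1.2350
hysteresis = max(diffs) = 1.2350

1.2350


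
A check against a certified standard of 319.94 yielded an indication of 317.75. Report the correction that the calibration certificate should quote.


Correction = standard - reading
= 319.94 - 317.75
= 2.1900

2.1900


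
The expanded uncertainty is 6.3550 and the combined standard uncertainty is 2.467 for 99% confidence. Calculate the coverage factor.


k = U / uc
k = 6.3550 / 2.467
k = 2.576

2.576


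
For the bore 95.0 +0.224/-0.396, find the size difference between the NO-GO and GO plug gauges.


GO = nominal - lower_tol (smallest hole = maximum material condition)
GO = 95.0 - 0.396 = 94.604
NO-GO = nominal + upper_tol (largest hole = least material condition)
NO-GO = 95.0 + 0.224 = 95.224
spread = NO-GO - GO = 95.224 - 94.604 = 0.6200

0.6200


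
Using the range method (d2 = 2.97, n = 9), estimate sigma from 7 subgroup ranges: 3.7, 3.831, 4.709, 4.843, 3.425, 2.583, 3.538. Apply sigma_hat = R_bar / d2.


R_bar = (3.7 + 3.831 + 4.709 + 4.843 + 3.425 + 2.583 + 3.538) / 7
R_bar = 26.629 / 7 = 3.8041429
sigma_hat = R_bar / d2 = 3.8041429 / 2.97 = 1.2809

1.2809


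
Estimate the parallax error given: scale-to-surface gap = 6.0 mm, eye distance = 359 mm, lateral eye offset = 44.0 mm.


error = h * offset / d
= 6.0 * 44.0 / 359
= 0.7354

0.7354


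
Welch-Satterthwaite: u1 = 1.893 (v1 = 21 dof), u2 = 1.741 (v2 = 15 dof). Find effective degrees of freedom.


uc = sqrt(u1^2 + u2^2) = sqrt(1.893^2 + 1.741^2) = 2.5718729
v_eff = uc^4 / (u1^4/v1 + u2^4/v2)
= 2.5718729^4 / (1.893^4/21 + 1.741^4/15)
= 43.75201 / 1.2239781
v_eff = 35.7457

35.7457


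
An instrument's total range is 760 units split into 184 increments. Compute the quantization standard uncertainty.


resolution = range / divisions
resolution = 760 / 184 = 4.1304348
u_res = resolution / (2*sqrt(3))
u_res = 4.1304348 / 3.4641016
u_res = 1.1924

1.1924


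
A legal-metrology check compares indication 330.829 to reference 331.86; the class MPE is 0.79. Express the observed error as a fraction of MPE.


e = indication - reference = 330.829 - 331.86 = -1.0310
|e| = 1.0310
ratio = |e| / MPE = 1.0310 / 0.79
ratio = 1.3051

1.3051


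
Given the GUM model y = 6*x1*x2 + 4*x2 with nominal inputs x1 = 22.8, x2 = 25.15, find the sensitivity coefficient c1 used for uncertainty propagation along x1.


y = 6*x1*x2 + 4*x2
dy/dx1 = 6*x2
Evaluate at x2 = 25.15: c1 = 6 * 25.15
c1 = 150.9000

150.9000


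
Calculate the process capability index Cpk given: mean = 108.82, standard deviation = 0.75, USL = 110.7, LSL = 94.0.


Cpu = (USL - mean) / (3*sigma) = (110.7 - 108.82) / (3*0.75) = 0.8356
Cpl = (mean - LSL) / (3*sigma) = (108.82 - 94.0) / (3*0.75) = 6.5867
Cpk = min(Cpu, Cpl) = 0.8356

0.8356


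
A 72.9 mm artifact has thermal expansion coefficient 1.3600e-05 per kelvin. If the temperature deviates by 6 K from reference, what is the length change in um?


dL = L * alpha * dT
= 72.9 * 1.3600e-05 * 6
= 0.0059486 mm
dL_um = 0.0059486 * 1000 = 5.9486 um

5.9486


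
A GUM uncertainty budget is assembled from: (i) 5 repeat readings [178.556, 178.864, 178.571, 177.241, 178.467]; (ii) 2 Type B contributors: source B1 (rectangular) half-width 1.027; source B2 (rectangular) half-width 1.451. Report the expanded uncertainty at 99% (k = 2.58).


mean = (178.556 + 178.864 + 178.571 + 177.241 + 178.467) / 5 = 178.3398
s = sqrt(sum((x - mean)^2)/(n-1)) = 0.63216351
u_A = s / sqrt(n) = 0.63216351 / sqrt(5) = 0.28271212
u_B1 = 1.027 / sqrt(3) = 0.59293873
u_B2 = 1.451 / sqrt(3) = 0.83773524
uc = sqrt(0.28271212^2 + 0.59293873^2 + 0.83773524^2) = 1.064567
U = k * uc = 2.58 * 1.064567
U = 2.7466

2.7466


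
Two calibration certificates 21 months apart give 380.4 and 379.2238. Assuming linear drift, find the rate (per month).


rate = (v2 - v1) / months
= (379.2238 - 380.4) / 21
= -1.1762 / 21
= -0.0560

-0.0560


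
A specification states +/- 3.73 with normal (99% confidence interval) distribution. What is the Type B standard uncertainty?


u_B = half_width / 2.576
u_B = 3.73 / 2.576
u_B = 1.4480

1.4480


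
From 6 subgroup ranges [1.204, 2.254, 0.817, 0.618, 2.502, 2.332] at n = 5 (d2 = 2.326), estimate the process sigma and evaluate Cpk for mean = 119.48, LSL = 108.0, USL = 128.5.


R_bar = (1.204 + 2.254 + 0.817 + 0.618 + 2.502 + 2.332) / 6 = 1.6211667
sigma = R_bar / d2 = 1.6211667 / 2.326 = 0.69697623
Cp = (USL - LSL)/(6*sigma) = (128.5 - 108.0)/(6*0.69697623) = 4.9021
Cpu = (128.5 - 119.48)/(3*0.69697623) = 4.3139
Cpl = (119.48 - 108.0)/(3*0.69697623) = 5.4904
Cpk = min(Cpu, Cpl) = 4.3139

4.3139


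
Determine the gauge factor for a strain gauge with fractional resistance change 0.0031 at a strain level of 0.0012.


GF = (dR/R) / epsilon
= 0.0031 / 0.0012
= 2.5833

2.5833


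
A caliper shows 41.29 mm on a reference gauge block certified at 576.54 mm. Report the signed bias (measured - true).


Systematic error = measured - true
= 41.29 - 576.54
= -535.2500

-535.2500


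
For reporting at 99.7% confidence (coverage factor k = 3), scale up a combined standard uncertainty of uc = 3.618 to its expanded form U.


U = k * uc
U = 3 * 3.618
U = 10.8540

10.8540


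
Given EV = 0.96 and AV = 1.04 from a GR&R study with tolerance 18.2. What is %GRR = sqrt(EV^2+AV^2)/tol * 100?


GRR = sqrt(EV^2 + AV^2) = sqrt(0.96^2 + 1.04^2) = 1.4153445
%GRR = GRR / tol * 100 = 1.4153445 / 18.2 * 100
%GRR = 7.7766

7.7766


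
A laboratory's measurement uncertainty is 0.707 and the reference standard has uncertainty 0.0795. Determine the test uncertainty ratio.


TUR = u_lab / u_ref
= 0.707 / 0.0795
= 8.8931

8.8931


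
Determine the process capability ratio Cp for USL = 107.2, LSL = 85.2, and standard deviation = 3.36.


Cp = (USL - LSL) / (6 * sigma)
= (107.2 - 85.2) / (6 * 3.36)
= 22.0000 / 20.1600
= 1.0913

1.0913


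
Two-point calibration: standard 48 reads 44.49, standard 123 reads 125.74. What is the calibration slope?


slope = (y2 - y1) / (x2 - x1)
= (125.74 - 44.49) / (123 - 48)
= 81.2500 / 75
= 1.0833

1.0833


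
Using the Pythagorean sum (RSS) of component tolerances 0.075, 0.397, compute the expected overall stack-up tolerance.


RSS = sqrt(0.075^2 + 0.397^2)
= sqrt(0.163234)
= 0.4040

0.4040


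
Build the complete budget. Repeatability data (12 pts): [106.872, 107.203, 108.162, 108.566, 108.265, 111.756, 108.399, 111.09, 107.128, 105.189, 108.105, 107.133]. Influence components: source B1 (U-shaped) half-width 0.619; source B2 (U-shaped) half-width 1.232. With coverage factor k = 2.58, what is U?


mean = (106.872 + 107.203 + 108.162 + 108.566 + 108.265 + 111.756 + 108.399 + 111.09 + 107.128 + 105.189 + 108.105 + 107.133) / 12 = 108.1556667
s = sqrt(sum((x - mean)^2)/(n-1)) = 1.7907157
u_A = s / sqrt(n) = 1.7907157 / sqrt(12) = 0.5169351
u_B1 = 0.619 / sqrt(2) = 0.4376991
u_B2 = 1.232 / sqrt(2) = 0.87115555
uc = sqrt(0.5169351^2 + 0.4376991^2 + 0.87115555^2) = 1.103501
U = k * uc = 2.58 * 1.103501
U = 2.8470

2.8470


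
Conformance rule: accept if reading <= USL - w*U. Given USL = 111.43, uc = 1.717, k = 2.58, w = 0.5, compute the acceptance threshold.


U = k * uc = 2.58 * 1.717 = 4.42986
guard band g = w * U = 0.5 * 4.42986 = 2.21493
AL = USL - g = 111.43 - 2.21493
AL = 109.2151

109.2151


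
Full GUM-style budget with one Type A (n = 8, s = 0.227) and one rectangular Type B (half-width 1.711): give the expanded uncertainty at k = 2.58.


u_A = s / sqrt(n) = 0.227 / sqrt(8) = 0.08025662
u_B = half_width / sqrt(3) = 1.711 / sqrt(3) = 0.98784631
uc = sqrt(u_A^2 + u_B^2) = sqrt(0.08025662^2 + 0.98784631^2) = 0.99110113
U = k * uc = 2.58 * 0.99110113
U = 2.5570

2.5570


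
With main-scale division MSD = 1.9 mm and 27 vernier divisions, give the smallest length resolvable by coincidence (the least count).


LC = MSD / n_div
= 1.9 / 27
= 0.0704

0.0704


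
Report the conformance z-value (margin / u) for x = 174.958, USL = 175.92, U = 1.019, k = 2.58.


u = U / k = 1.019 / 2.58 = 0.39496124
margin = |USL - x| = |175.92 - 174.958| = 0.962
z = margin / u = 0.962 / 0.39496124
z = 2.4357

2.4357


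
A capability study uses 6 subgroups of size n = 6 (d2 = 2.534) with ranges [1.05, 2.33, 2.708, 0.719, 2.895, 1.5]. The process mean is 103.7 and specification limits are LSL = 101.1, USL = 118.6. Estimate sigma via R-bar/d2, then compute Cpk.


R_bar = (1.05 + 2.33 + 2.708 + 0.719 + 2.895 + 1.5) / 6 = 1.867
sigma = R_bar / d2 = 1.867 / 2.534 = 0.73677979
Cp = (USL - LSL)/(6*sigma) = (118.6 - 101.1)/(6*0.73677979) = 3.9587
Cpu = (118.6 - 103.7)/(3*0.73677979) = 6.7410
Cpl = (103.7 - 101.1)/(3*0.73677979) = 1.1763
Cpk = min(Cpu, Cpl) = 1.1763

1.1763


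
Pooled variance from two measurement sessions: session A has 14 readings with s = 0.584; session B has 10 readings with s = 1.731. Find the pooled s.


s_p = sqrt(((n1-1)*s1^2 + (n2-1)*s2^2) / (n1+n2-2))
numerator = (14-1)*0.584^2 + (10-1)*1.731^2 = 4.433728 + 26.967249 = 31.400977
denominator = 14 + 10 - 2 = 22
s_p^2 = 31.400977 / 22 = 1.4273171
s_p = sqrt(1.4273171) = 1.1947

1.1947


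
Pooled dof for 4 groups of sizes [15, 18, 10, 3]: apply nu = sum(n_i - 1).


nu = sum_i (n_i - 1)
nu = ((15 - 1) + (18 - 1) + (10 - 1) + (3 - 1))
nu = 14 + 17 + 9 + 2
nu = 42

42


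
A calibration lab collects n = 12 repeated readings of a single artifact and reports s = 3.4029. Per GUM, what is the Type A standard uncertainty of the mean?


u_A = s / sqrt(n)
u_A = 3.4029 / sqrt(12)
u_A = 3.4029 / 3.4641016
u_A = 0.9823

0.9823


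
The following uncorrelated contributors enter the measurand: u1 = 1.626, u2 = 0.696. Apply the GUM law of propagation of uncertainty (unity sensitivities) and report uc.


uc = sqrt(1.626^2 + 0.696^2)
uc = sqrt(3.128292)
uc = 1.7687

1.7687


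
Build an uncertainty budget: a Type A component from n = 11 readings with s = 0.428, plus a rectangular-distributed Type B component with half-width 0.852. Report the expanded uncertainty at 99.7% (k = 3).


u_A = s / sqrt(n) = 0.428 / sqrt(11) = 0.12904686
u_B = half_width / sqrt(3) = 0.852 / sqrt(3) = 0.49190243
uc = sqrt(u_A^2 + u_B^2) = sqrt(0.12904686^2 + 0.49190243^2) = 0.50854802
U = k * uc = 3 * 0.50854802
U = 1.5256

1.5256


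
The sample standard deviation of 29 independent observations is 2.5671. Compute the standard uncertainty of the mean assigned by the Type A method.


u_A = s / sqrt(n)
u_A = 2.5671 / sqrt(29)
u_A = 2.5671 / 5.3851648
u_A = 0.4767

0.4767


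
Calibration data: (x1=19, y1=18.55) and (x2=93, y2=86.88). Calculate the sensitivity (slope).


slope = (y2 - y1) / (x2 - x1)
= (86.88 - 18.55) / (93 - 19)
= 68.3300 / 74
= 0.9234

0.9234


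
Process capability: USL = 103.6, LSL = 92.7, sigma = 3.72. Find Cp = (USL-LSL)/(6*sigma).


Cp = (USL - LSL) / (6 * sigma)
= (103.6 - 92.7) / (6 * 3.72)
= 10.9000 / 22.3200
= 0.4884

0.4884


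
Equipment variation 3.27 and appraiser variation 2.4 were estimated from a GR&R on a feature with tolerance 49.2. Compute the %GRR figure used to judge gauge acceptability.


GRR = sqrt(EV^2 + AV^2) = sqrt(3.27^2 + 2.4^2) = 4.0562174
%GRR = GRR / tol * 100 = 4.0562174 / 49.2 * 100
%GRR = 8.2443

8.2443


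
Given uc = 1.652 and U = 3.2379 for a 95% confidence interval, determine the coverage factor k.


k = U / uc
k = 3.2379 / 1.652
k = 1.96

1.96


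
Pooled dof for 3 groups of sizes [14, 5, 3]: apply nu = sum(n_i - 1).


nu = sum_i (n_i - 1)
nu = ((14 - 1) + (5 - 1) + (3 - 1))
nu = 13 + 4 + 2
nu = 19

19


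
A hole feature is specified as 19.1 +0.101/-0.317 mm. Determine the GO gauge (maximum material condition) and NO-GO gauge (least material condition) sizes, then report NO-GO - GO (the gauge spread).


GO = nominal - lower_tol (smallest hole = maximum material condition)
GO = 19.1 - 0.317 = 18.783
NO-GO = nominal + upper_tol (largest hole = least material condition)
NO-GO = 19.1 + 0.101 = 19.201
spread = NO-GO - GO = 19.201 - 18.783 = 0.4180

0.4180


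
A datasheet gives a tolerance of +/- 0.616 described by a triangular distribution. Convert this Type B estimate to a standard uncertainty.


u_B = half_width / sqrt(6)
u_B = 0.616 / 2.4494897
u_B = 0.2515

0.2515


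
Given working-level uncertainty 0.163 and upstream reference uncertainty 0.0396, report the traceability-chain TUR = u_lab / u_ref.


TUR = u_lab / u_ref
= 0.163 / 0.0396
= 4.1162

4.1162


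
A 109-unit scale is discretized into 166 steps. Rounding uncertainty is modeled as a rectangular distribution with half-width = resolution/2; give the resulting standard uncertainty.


resolution = range / divisions
resolution = 109 / 166 = 0.65662651
u_res = resolution / (2*sqrt(3))
u_res = 0.65662651 / 3.4641016
u_res = 0.1896

0.1896


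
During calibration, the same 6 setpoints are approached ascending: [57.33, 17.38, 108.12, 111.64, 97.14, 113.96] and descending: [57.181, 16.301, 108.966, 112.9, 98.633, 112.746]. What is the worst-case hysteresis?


|57.33 - 57.181| = 0.1490
|17.38 - 16.301| = 1.0790
|108.12 - 108.966| = 0.8460
|111.64 - 112.9| = 1.2600
|97.14 - 98.633| = 1.4930
|113.96 - 112.746| = 1.2140
hysteresis = max(diffs) = 1.4930

1.4930


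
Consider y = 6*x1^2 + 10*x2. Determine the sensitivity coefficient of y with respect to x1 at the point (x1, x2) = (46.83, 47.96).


y = 6*x1^2 + 10*x2
dy/dx1 = 2*6*x1
Evaluate at x1 = 46.83: c1 = 12 * 46.83
c1 = 561.9600

561.9600


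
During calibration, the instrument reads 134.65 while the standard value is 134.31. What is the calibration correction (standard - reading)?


Correction = standard - reading
= 134.31 - 134.65
= -0.3400

-0.3400


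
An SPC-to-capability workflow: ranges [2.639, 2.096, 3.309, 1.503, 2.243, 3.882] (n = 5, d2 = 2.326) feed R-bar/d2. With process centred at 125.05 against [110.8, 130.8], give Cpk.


R_bar = (2.639 + 2.096 + 3.309 + 1.503 + 2.243 + 3.882) / 6 = 2.612
sigma = R_bar / d2 = 2.612 / 2.326 = 1.1229579
Cp = (USL - LSL)/(6*sigma) = (130.8 - 110.8)/(6*1.1229579) = 2.9684
Cpu = (130.8 - 125.05)/(3*1.1229579) = 1.7068
Cpl = (125.05 - 110.8)/(3*1.1229579) = 4.2299
Cpk = min(Cpu, Cpl) = 1.7068

1.7068


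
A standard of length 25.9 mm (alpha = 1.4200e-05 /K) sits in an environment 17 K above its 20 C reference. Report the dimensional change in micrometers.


dL = L * alpha * dT
= 25.9 * 1.4200e-05 * 17
= 0.0062523 mm
dL_um = 0.0062523 * 1000 = 6.2523 um

6.2523


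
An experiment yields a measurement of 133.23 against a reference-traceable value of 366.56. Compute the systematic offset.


Systematic error = measured - true
= 133.23 - 366.56
= -233.3300

-233.3300


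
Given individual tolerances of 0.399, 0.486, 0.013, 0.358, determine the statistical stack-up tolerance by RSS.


RSS = sqrt(0.399^2 + 0.486^2 + 0.013^2 + 0.358^2)
= sqrt(0.52373)
= 0.7237

0.7237


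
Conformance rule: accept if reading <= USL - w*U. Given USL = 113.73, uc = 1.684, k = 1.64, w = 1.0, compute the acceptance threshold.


U = k * uc = 1.64 * 1.684 = 2.76176
guard band g = w * U = 1.0 * 2.76176 = 2.76176
AL = USL - g = 113.73 - 2.76176
AL = 110.9682

110.9682


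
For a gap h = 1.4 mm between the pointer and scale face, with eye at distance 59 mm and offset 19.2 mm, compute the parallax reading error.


error = h * offset / d
= 1.4 * 19.2 / 59
= 0.4556

0.4556


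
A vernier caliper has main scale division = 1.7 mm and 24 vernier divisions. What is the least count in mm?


LC = MSD / n_div
= 1.7 / 24
= 0.0708

0.0708


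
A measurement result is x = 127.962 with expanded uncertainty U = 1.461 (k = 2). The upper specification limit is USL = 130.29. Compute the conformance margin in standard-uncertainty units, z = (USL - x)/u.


u = U / k = 1.461 / 2 = 0.7305
margin = |USL - x| = |130.29 - 127.962| = 2.328
z = margin / u = 2.328 / 0.7305
z = 3.1869

3.1869


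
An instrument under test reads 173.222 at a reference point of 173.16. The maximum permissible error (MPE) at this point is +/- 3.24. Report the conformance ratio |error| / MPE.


e = indication - reference = 173.222 - 173.16 = 0.0620
|e| = 0.0620
ratio = |e| / MPE = 0.0620 / 3.24
ratio = 0.0191

0.0191


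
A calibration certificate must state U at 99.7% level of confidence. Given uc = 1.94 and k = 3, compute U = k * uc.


U = k * uc
U = 3 * 1.94
U = 5.8200

5.8200


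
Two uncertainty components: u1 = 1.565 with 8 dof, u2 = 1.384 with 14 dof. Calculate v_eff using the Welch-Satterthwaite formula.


uc = sqrt(u1^2 + u2^2) = sqrt(1.565^2 + 1.384^2) = 2.0891819
v_eff = uc^4 / (u1^4/v1 + u2^4/v2)
= 2.0891819^4 / (1.565^4/8 + 1.384^4/14)
= 19.05044 / 1.0119073
v_eff = 18.8263

18.8263


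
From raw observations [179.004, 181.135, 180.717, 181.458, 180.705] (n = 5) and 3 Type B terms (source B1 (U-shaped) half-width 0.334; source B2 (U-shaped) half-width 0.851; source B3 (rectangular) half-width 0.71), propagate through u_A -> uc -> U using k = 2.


mean = (179.004 + 181.135 + 180.717 + 181.458 + 180.705) / 5 = 180.6038
s = sqrt(sum((x - mean)^2)/(n-1)) = 0.94792494
u_A = s / sqrt(n) = 0.94792494 / sqrt(5) = 0.42392492
u_B1 = 0.334 / sqrt(2) = 0.23617366
u_B2 = 0.851 / sqrt(2) = 0.60174787
u_B3 = 0.71 / sqrt(3) = 0.40991869
uc = sqrt(0.42392492^2 + 0.23617366^2 + 0.60174787^2 + 0.40991869^2) = 0.87499952
U = k * uc = 2 * 0.87499952
U = 1.7500

1.7500


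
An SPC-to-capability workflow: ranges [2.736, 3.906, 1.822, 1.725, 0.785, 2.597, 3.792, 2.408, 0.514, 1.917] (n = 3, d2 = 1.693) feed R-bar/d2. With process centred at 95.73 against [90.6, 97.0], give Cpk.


R_bar = (2.736 + 3.906 + 1.822 + 1.725 + 0.785 + 2.597 + 3.792 + 2.408 + 0.514 + 1.917) / 10 = 2.2202
sigma = R_bar / d2 = 2.2202 / 1.693 = 1.3113999
Cp = (USL - LSL)/(6*sigma) = (97.0 - 90.6)/(6*1.3113999) = 0.8134
Cpu = (97.0 - 95.73)/(3*1.3113999) = 0.3228
Cpl = (95.73 - 90.6)/(3*1.3113999) = 1.3040
Cpk = min(Cpu, Cpl) = 0.3228

0.3228


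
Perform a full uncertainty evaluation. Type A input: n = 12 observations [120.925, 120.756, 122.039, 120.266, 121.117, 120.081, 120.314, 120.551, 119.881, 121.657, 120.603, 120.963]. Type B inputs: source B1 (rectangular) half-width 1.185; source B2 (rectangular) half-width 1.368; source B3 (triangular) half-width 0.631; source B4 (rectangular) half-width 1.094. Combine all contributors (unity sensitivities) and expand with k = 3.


mean = (120.925 + 120.756 + 122.039 + 120.266 + 121.117 + 120.081 + 120.314 + 120.551 + 119.881 + 121.657 + 120.603 + 120.963) / 12 = 120.76275
s = sqrt(sum((x - mean)^2)/(n-1)) = 0.63110453
u_A = s / sqrt(n) = 0.63110453 / sqrt(12) = 0.18218419
u_B1 = 1.185 / sqrt(3) = 0.68416007
u_B2 = 1.368 / sqrt(3) = 0.78981517
u_B3 = 0.631 / sqrt(6) = 0.25760467
u_B4 = 1.094 / sqrt(3) = 0.63162119
uc = sqrt(0.18218419^2 + 0.68416007^2 + 0.78981517^2 + 0.25760467^2 + 0.63162119^2) = 1.2611025
U = k * uc = 3 * 1.2611025
U = 3.7833

3.7833


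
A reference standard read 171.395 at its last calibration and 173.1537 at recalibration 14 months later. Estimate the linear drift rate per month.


rate = (v2 - v1) / months
= (173.1537 - 171.395) / 14
= 1.7587 / 14
= 0.1256

0.1256


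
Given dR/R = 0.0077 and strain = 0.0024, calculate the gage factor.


GF = (dR/R) / epsilon
= 0.0077 / 0.0024
= 3.2083

3.2083


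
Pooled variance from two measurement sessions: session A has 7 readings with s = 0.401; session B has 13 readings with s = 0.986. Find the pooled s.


s_p = sqrt(((n1-1)*s1^2 + (n2-1)*s2^2) / (n1+n2-2))
numerator = (7-1)*0.401^2 + (13-1)*0.986^2 = 0.964806 + 11.666352 = 12.631158
denominator = 7 + 13 - 2 = 18
s_p^2 = 12.631158 / 18 = 0.701731
s_p = sqrt(0.701731) = 0.8377

0.8377


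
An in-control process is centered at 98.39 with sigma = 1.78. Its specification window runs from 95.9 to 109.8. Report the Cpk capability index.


Cpu = (USL - mean) / (3*sigma) = (109.8 - 98.39) / (3*1.78) = 2.1367
Cpl = (mean - LSL) / (3*sigma) = (98.39 - 95.9) / (3*1.78) = 0.4663
Cpk = min(Cpu, Cpl) = 0.4663

0.4663


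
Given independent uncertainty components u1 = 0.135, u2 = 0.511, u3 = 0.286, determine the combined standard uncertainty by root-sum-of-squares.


uc = sqrt(0.135^2 + 0.511^2 + 0.286^2)
uc = sqrt(0.361142)
uc = 0.6010

0.6010


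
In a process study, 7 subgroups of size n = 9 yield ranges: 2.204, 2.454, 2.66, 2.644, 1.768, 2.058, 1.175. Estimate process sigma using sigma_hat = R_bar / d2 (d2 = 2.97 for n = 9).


R_bar = (2.204 + 2.454 + 2.66 + 2.644 + 1.768 + 2.058 + 1.175) / 7
R_bar = 14.963 / 7 = 2.1375714
sigma_hat = R_bar / d2 = 2.1375714 / 2.97 = 0.7197

0.7197


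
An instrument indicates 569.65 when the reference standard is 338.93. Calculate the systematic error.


Systematic error = measured - true
= 569.65 - 338.93
= 230.7200

230.7200


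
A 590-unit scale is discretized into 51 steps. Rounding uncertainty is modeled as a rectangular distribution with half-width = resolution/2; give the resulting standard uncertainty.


resolution = range / divisions
resolution = 590 / 51 = 11.568627
u_res = resolution / (2*sqrt(3))
u_res = 11.568627 / 3.4641016
u_res = 3.3396

3.3396


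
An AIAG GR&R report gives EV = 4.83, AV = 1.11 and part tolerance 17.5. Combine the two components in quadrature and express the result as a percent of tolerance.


GRR = sqrt(EV^2 + AV^2) = sqrt(4.83^2 + 1.11^2) = 4.9559056
%GRR = GRR / tol * 100 = 4.9559056 / 17.5 * 100
%GRR = 28.3195

28.3195


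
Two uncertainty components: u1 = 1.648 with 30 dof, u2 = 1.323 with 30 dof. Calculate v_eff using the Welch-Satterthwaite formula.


uc = sqrt(u1^2 + u2^2) = sqrt(1.648^2 + 1.323^2) = 2.1133464
v_eff = uc^4 / (u1^4/v1 + u2^4/v2)
= 2.1133464^4 / (1.648^4/30 + 1.323^4/30)
= 19.947237 / 0.34799287
v_eff = 57.3208

57.3208


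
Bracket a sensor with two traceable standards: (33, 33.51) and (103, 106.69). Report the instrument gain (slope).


slope = (y2 - y1) / (x2 - x1)
= (106.69 - 33.51) / (103 - 33)
= 73.1800 / 70
= 1.0454

1.0454


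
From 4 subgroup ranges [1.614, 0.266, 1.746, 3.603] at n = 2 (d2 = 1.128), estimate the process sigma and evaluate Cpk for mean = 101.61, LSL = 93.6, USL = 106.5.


R_bar = (1.614 + 0.266 + 1.746 + 3.603) / 4 = 1.80725
sigma = R_bar / d2 = 1.80725 / 1.128 = 1.602172
Cp = (USL - LSL)/(6*sigma) = (106.5 - 93.6)/(6*1.602172) = 1.3419
Cpu = (106.5 - 101.61)/(3*1.602172) = 1.0174
Cpl = (101.61 - 93.6)/(3*1.602172) = 1.6665
Cpk = min(Cpu, Cpl) = 1.0174

1.0174


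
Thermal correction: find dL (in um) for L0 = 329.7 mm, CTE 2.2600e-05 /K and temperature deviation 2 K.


dL = L * alpha * dT
= 329.7 * 2.2600e-05 * 2
= 0.0149024 mm
dL_um = 0.0149024 * 1000 = 14.9024 um

14.9024


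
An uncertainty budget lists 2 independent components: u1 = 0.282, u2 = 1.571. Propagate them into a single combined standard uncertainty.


uc = sqrt(0.282^2 + 1.571^2)
uc = sqrt(2.547565)
uc = 1.5961

1.5961


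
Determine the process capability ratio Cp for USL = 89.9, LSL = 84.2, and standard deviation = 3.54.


Cp = (USL - LSL) / (6 * sigma)
= (89.9 - 84.2) / (6 * 3.54)
= 5.7000 / 21.2400
= 0.2684

0.2684


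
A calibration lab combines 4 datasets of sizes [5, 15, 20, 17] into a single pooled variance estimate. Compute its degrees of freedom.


nu = sum_i (n_i - 1)
nu = ((5 - 1) + (15 - 1) + (20 - 1) + (17 - 1))
nu = 4 + 14 + 19 + 16
nu = 53

53


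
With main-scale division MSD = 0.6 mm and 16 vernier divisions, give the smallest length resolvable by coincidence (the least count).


LC = MSD / n_div
= 0.6 / 16
= 0.0375

0.0375


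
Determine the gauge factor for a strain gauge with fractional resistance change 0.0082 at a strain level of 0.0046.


GF = (dR/R) / epsilon
= 0.0082 / 0.0046
= 1.7826

1.7826


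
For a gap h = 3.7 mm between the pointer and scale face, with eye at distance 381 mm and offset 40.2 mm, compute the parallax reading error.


error = h * offset / d
= 3.7 * 40.2 / 381
= 0.3904

0.3904


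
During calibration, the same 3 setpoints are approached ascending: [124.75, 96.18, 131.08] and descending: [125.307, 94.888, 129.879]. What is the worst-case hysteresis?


|124.75 - 125.307| = 0.5570
|96.18 - 94.888| = 1.2920
|131.08 - 129.879| = 1.2010
hysteresis = max(diffs) = 1.2920

1.2920


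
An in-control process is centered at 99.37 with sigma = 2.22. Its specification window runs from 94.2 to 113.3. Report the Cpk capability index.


Cpu = (USL - mean) / (3*sigma) = (113.3 - 99.37) / (3*2.22) = 2.0916
Cpl = (mean - LSL) / (3*sigma) = (99.37 - 94.2) / (3*2.22) = 0.7763
Cpk = min(Cpu, Cpl) = 0.7763

0.7763


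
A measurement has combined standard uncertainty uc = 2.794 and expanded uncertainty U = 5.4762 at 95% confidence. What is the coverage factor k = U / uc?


k = U / uc
k = 5.4762 / 2.794
k = 1.96

1.96


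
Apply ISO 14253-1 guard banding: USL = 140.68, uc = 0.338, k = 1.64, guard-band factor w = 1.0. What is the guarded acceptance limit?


U = k * uc = 1.64 * 0.338 = 0.55432
guard band g = w * U = 1.0 * 0.55432 = 0.55432
AL = USL - g = 140.68 - 0.55432
AL = 140.1257

140.1257


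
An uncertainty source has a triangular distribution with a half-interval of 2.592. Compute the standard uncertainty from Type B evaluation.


u_B = half_width / sqrt(6)
u_B = 2.592 / 2.4494897
u_B = 1.0582

1.0582


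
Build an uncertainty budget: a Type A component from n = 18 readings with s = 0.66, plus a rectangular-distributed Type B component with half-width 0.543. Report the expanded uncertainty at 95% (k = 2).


u_A = s / sqrt(n) = 0.66 / sqrt(18) = 0.15556349
u_B = half_width / sqrt(3) = 0.543 / sqrt(3) = 0.3135012
uc = sqrt(u_A^2 + u_B^2) = sqrt(0.15556349^2 + 0.3135012^2) = 0.34997572
U = k * uc = 2 * 0.34997572
U = 0.7000

0.7000


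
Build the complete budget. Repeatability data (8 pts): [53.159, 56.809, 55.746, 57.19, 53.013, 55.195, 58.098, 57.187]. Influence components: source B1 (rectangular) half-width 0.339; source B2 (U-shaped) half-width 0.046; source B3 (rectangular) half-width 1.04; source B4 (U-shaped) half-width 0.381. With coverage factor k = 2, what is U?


mean = (53.159 + 56.809 + 55.746 + 57.19 + 53.013 + 55.195 + 58.098 + 57.187) / 8 = 55.799625
s = sqrt(sum((x - mean)^2)/(n-1)) = 1.8998475
u_A = s / sqrt(n) = 1.8998475 / sqrt(8) = 0.67169753
u_B1 = 0.339 / sqrt(3) = 0.19572174
u_B2 = 0.046 / sqrt(2) = 0.032526912
u_B3 = 1.04 / sqrt(3) = 0.60044428
u_B4 = 0.381 / sqrt(2) = 0.26940768
uc = sqrt(0.67169753^2 + 0.19572174^2 + 0.032526912^2 + 0.60044428^2 + 0.26940768^2) = 0.96107045
U = k * uc = 2 * 0.96107045
U = 1.9221

1.9221


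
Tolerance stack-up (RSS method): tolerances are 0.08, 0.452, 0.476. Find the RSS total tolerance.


RSS = sqrt(0.08^2 + 0.452^2 + 0.476^2)
= sqrt(0.43728)
= 0.6613

0.6613


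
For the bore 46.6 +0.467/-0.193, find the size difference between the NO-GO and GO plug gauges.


GO = nominal - lower_tol (smallest hole = maximum material condition)
GO = 46.6 - 0.193 = 46.407
NO-GO = nominal + upper_tol (largest hole = least material condition)
NO-GO = 46.6 + 0.467 = 47.067
spread = NO-GO - GO = 47.067 - 46.407 = 0.6600

0.6600


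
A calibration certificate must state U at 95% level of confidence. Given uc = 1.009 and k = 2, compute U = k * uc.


U = k * uc
U = 2 * 1.009
U = 2.0180

2.0180


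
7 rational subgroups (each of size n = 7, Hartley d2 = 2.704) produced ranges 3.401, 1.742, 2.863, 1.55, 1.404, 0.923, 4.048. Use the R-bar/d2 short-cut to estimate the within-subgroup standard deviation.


R_bar = (3.401 + 1.742 + 2.863 + 1.55 + 1.404 + 0.923 + 4.048) / 7
R_bar = 15.931 / 7 = 2.2758571
sigma_hat = R_bar / d2 = 2.2758571 / 2.704 = 0.8417

0.8417


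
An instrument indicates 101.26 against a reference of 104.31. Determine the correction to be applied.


Correction = standard - reading
= 104.31 - 101.26
= 3.0500

3.0500


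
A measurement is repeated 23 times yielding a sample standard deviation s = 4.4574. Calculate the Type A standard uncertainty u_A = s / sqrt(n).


u_A = s / sqrt(n)
u_A = 4.4574 / sqrt(23)
u_A = 4.4574 / 4.7958315
u_A = 0.9294

0.9294


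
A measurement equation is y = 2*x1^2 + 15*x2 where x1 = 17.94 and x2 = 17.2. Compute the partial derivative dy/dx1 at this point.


y = 2*x1^2 + 15*x2
dy/dx1 = 2*2*x1
Evaluate at x1 = 17.94: c1 = 4 * 17.94
c1 = 71.7600

71.7600


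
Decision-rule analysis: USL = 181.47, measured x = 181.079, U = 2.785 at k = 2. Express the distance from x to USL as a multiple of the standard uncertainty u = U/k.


u = U / k = 2.785 / 2 = 1.3925
margin = |USL - x| = |181.47 - 181.079| = 0.391
z = margin / u = 0.391 / 1.3925
z = 0.2808

0.2808


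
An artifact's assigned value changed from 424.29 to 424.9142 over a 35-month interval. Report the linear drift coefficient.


rate = (v2 - v1) / months
= (424.9142 - 424.29) / 35
= 0.6242 / 35
= 0.0178

0.0178


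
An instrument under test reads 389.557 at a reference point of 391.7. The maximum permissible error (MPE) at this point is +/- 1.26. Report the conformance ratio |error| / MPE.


e = indication - reference = 389.557 - 391.7 = -2.1430
|e| = 2.1430
ratio = |e| / MPE = 2.1430 / 1.26
ratio = 1.7008

1.7008
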